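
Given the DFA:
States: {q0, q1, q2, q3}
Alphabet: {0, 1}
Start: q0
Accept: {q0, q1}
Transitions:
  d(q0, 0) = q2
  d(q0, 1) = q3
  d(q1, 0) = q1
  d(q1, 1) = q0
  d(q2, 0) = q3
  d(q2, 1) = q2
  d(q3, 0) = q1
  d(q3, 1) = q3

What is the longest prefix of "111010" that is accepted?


Run the DFA, marking each prefix where the state is accepting:
  "" -> q0 [accept]
  "1" -> q3 [reject]
  "11" -> q3 [reject]
  "111" -> q3 [reject]
  "1110" -> q1 [accept]
  "11101" -> q0 [accept]
  "111010" -> q2 [reject]

"11101"


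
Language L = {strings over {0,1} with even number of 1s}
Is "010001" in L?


count('1') = 2; 2 mod 2 = 0

Yes, "010001" is in L


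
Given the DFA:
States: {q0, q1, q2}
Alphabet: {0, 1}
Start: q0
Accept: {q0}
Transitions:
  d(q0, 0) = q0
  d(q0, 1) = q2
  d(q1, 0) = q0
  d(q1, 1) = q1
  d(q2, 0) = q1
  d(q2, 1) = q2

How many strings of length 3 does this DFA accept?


Enumerating all length-3 strings:
  "000" -> q0 [accept]
  "001" -> q2 [reject]
  "010" -> q1 [reject]
  "011" -> q2 [reject]
  "100" -> q0 [accept]
  "101" -> q1 [reject]
  "110" -> q1 [reject]
  "111" -> q2 [reject]

2 out of 8


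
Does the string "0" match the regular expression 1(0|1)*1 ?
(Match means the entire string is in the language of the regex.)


|string| = 1; first = '0'; last = '0'

No, "0" does not match 1(0|1)*1


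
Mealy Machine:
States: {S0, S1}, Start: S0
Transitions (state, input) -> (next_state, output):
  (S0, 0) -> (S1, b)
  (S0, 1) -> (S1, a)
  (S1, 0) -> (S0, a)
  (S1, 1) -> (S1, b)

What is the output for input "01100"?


Step-by-step:
  (S0, 0) -> (S1, b)
  (S1, 1) -> (S1, b)
  (S1, 1) -> (S1, b)
  (S1, 0) -> (S0, a)
  (S0, 0) -> (S1, b)

"bbbab"


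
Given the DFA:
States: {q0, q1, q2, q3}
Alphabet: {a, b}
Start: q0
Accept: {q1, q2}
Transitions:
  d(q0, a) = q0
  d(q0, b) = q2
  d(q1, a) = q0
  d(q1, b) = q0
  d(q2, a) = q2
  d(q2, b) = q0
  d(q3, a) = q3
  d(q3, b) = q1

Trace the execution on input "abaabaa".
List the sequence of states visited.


Input: abaabaa
d(q0, a) = q0
d(q0, b) = q2
d(q2, a) = q2
d(q2, a) = q2
d(q2, b) = q0
d(q0, a) = q0
d(q0, a) = q0


q0 -> q0 -> q2 -> q2 -> q2 -> q0 -> q0 -> q0


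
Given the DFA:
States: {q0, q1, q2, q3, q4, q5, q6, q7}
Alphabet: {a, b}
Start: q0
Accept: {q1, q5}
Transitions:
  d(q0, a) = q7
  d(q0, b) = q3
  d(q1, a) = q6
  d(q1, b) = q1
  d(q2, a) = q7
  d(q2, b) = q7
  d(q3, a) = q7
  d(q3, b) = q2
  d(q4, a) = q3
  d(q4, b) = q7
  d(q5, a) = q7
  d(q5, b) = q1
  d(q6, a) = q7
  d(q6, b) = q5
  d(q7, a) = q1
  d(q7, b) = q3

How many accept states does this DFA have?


Accept states listed: {q1, q5}
Counting: q1(1) q5(2)

2


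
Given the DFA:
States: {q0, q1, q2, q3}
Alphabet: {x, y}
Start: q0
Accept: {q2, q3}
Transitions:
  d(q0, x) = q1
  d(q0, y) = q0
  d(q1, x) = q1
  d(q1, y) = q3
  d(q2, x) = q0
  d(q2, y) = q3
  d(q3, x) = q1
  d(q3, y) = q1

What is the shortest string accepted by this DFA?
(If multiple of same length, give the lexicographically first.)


BFS by string length (lex-first path to each state shown):
  len 0: q0<-""
  len 1: q0<-"y", q1<-"x"
  len 2: q0<-"yy", q1<-"xx", q3<-"xy"
Found accept state at length 2.

"xy"


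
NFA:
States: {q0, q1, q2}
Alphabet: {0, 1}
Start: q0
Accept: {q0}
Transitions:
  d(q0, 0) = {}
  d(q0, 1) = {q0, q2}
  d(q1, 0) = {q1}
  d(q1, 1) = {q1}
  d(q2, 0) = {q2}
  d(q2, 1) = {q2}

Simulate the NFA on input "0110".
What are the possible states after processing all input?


Start: {q0}
  --0--> {}
  --1--> {}
  --1--> {}
  --0--> {}

{} (empty set, no valid transitions)


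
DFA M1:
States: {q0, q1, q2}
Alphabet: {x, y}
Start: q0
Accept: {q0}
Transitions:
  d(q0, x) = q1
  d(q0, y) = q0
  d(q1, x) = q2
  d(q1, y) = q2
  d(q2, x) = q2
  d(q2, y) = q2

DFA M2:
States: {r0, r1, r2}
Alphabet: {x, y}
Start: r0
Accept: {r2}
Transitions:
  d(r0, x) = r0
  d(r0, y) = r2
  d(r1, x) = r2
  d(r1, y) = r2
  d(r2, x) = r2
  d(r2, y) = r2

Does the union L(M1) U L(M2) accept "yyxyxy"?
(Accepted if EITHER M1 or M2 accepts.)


M1: final=q2 accepted=False
M2: final=r2 accepted=True

Yes, union accepts


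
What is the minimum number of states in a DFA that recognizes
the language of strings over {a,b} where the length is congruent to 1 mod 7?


States track (length) mod 7.
Need 7 states: one per remainder 0..6; accept = remainder 1.

7


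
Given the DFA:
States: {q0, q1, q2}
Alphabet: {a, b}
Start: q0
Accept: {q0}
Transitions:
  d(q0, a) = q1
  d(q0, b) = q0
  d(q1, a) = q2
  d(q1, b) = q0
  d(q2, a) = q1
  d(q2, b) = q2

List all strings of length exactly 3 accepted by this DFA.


All strings of length 3: 8 total
Accepted: 3

"abb", "bab", "bbb"


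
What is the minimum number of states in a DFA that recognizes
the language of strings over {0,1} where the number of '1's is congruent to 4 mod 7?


States track (count of '1') mod 7.
Need 7 states: one per remainder 0..6; accept = remainder 4.

7


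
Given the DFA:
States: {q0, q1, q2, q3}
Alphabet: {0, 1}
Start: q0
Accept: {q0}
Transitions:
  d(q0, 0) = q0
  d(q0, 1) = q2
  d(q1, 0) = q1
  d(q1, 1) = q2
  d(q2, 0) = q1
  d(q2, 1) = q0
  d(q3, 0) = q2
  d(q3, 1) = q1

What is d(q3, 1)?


Looking up transition d(q3, 1)

q1


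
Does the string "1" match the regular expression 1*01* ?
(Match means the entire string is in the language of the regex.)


|string| = 1; first = '1'; last = '1'

No, "1" does not match 1*01*


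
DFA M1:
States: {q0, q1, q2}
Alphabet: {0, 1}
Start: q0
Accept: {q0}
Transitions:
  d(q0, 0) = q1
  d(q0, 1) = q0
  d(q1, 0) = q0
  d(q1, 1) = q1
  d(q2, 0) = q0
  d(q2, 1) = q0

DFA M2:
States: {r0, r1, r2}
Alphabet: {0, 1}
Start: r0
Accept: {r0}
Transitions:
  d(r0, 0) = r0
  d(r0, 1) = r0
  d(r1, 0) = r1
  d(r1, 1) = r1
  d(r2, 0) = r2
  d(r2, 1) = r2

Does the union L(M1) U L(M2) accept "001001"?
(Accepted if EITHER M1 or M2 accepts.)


M1: final=q0 accepted=True
M2: final=r0 accepted=True

Yes, union accepts


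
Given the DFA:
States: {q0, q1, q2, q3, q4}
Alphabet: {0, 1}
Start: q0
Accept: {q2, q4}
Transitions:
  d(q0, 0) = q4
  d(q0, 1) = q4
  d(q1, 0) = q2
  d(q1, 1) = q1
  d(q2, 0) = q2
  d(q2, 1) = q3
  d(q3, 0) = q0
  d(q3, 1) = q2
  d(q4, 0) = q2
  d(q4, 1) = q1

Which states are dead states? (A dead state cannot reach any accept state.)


Forward reachability from each state:
  q0 -> reaches accept state q2 (live)
  q1 -> reaches accept state q2 (live)
  q2 -> reaches accept state q2 (live)
  q3 -> reaches accept state q2 (live)
  q4 -> reaches accept state q2 (live)

None (all states can reach an accept state)


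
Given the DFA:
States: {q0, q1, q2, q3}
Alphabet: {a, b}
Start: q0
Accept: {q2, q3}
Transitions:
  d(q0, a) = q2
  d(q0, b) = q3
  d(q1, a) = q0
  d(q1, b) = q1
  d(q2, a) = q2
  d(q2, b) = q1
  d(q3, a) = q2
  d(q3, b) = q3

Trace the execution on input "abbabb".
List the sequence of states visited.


Input: abbabb
d(q0, a) = q2
d(q2, b) = q1
d(q1, b) = q1
d(q1, a) = q0
d(q0, b) = q3
d(q3, b) = q3


q0 -> q2 -> q1 -> q1 -> q0 -> q3 -> q3


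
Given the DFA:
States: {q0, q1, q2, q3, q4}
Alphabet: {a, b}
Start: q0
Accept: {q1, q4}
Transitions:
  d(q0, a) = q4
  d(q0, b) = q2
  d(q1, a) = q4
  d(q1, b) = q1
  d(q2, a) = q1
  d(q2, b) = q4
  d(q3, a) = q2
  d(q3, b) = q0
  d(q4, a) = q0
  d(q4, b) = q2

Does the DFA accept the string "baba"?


Trace: q0 -> q2 -> q1 -> q1 -> q4
Final state: q4
Accept states: {q1, q4}

Yes, accepted (final state q4 is an accept state)


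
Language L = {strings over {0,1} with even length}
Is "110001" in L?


length = 6; 6 mod 2 = 0

Yes, "110001" is in L


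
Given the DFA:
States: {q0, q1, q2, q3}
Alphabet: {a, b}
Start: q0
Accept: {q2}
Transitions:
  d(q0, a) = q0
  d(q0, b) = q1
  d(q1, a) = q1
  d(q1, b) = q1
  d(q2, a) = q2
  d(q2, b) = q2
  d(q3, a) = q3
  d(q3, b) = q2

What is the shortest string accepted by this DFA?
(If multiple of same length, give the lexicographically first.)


BFS by string length (lex-first path to each state shown):
  len 0: q0<-""
  len 1: q0<-"a", q1<-"b"
  len 2: q0<-"aa", q1<-"ab"
  len 3: q0<-"aaa", q1<-"aab"
  len 4: q0<-"aaaa", q1<-"aaab"
  len 5: q0<-"aaaaa", q1<-"aaaab"
  len 6: q0<-"aaaaaa", q1<-"aaaaab"
  len 7: q0<-"aaaaaaa", q1<-"aaaaaab"
  len 8: q0<-"aaaaaaaa", q1<-"aaaaaaab"

No string accepted (empty language)


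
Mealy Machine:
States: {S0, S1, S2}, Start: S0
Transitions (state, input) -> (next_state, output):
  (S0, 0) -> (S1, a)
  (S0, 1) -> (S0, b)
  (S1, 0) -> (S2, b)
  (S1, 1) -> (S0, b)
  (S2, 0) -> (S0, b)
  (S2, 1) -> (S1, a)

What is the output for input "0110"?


Step-by-step:
  (S0, 0) -> (S1, a)
  (S1, 1) -> (S0, b)
  (S0, 1) -> (S0, b)
  (S0, 0) -> (S1, a)

"abba"


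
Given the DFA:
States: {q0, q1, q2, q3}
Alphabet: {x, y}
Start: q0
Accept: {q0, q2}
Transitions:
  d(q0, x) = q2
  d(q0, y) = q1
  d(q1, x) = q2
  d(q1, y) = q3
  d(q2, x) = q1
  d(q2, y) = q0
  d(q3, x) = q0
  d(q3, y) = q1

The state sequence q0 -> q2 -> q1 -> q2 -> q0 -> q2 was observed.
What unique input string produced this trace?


Trace back each transition to find the symbol:
  q0 --[x]--> q2
  q2 --[x]--> q1
  q1 --[x]--> q2
  q2 --[y]--> q0
  q0 --[x]--> q2

"xxxyx"


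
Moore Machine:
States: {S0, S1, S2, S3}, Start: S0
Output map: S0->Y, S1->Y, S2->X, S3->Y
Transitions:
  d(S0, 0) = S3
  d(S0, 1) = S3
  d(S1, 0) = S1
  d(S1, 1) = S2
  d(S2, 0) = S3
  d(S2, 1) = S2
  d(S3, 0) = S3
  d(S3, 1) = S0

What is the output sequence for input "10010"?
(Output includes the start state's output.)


Start: S0 (output Y)
  --1--> S3 (output Y)
  --0--> S3 (output Y)
  --0--> S3 (output Y)
  --1--> S0 (output Y)
  --0--> S3 (output Y)

"YYYYYY"


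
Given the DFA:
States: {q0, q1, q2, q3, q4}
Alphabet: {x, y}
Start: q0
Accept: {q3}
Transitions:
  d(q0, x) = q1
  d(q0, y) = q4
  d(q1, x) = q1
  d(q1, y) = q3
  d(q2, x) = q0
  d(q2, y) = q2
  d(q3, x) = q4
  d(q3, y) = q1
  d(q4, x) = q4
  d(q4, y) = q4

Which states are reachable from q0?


BFS from q0:
  layer 0: {q0}
  layer 1: {q1, q4}
  layer 2: {q3}

{q0, q1, q3, q4}


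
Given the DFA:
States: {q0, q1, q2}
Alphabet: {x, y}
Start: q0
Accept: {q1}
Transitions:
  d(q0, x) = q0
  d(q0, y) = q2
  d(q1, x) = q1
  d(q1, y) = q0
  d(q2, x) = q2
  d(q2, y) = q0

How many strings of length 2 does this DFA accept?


Enumerating all length-2 strings:
  "xx" -> q0 [reject]
  "xy" -> q2 [reject]
  "yx" -> q2 [reject]
  "yy" -> q0 [reject]

0 out of 4


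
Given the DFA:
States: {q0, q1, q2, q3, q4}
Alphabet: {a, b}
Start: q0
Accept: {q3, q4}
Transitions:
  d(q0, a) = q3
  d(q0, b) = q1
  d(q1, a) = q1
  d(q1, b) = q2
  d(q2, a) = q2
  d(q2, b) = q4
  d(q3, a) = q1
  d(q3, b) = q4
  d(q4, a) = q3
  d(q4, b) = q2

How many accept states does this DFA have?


Accept states listed: {q3, q4}
Counting: q3(1) q4(2)

2


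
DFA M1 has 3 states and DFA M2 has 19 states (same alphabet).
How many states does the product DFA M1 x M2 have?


Product construction pairs every M1 state with every M2 state.
3 * 19 = 57

57


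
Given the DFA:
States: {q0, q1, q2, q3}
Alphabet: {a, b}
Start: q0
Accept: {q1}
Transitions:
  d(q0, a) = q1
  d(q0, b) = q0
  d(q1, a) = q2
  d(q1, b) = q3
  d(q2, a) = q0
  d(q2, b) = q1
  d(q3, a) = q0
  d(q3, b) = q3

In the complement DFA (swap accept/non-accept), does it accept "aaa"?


Trace: q0 -> q1 -> q2 -> q0
Final: q0
Original accept: {q1}
Complement: q0 is not in original accept

Yes, complement accepts (original rejects)


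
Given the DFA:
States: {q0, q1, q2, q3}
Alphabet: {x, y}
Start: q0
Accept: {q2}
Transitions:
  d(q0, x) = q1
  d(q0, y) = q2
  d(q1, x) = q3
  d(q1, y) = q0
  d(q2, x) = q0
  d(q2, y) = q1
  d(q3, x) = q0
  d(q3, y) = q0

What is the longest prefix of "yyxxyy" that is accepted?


Run the DFA, marking each prefix where the state is accepting:
  "" -> q0 [reject]
  "y" -> q2 [accept]
  "yy" -> q1 [reject]
  "yyx" -> q3 [reject]
  "yyxx" -> q0 [reject]
  "yyxxy" -> q2 [accept]
  "yyxxyy" -> q1 [reject]

"yyxxy"


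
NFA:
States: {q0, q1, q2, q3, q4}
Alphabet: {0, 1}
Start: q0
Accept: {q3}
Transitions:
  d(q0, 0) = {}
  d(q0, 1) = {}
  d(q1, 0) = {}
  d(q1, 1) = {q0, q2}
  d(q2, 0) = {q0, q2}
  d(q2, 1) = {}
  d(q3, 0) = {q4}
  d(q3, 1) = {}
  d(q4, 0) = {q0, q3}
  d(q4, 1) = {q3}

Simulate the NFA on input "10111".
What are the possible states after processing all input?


Start: {q0}
  --1--> {}
  --0--> {}
  --1--> {}
  --1--> {}
  --1--> {}

{} (empty set, no valid transitions)


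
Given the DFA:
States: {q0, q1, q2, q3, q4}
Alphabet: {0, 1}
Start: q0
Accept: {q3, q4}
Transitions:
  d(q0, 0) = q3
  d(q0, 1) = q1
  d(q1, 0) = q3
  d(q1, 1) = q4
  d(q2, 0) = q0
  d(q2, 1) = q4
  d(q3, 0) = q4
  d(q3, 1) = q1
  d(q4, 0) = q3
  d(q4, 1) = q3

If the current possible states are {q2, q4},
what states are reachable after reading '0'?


Apply transition on '0' from each current state:
  d(q2, 0) = q0
  d(q4, 0) = q3

{q0, q3}


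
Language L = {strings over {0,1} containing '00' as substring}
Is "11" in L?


'00' does not occur

No, "11" is not in L


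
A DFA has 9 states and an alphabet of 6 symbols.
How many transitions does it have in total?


Each state has exactly one transition per symbol.
9 * 6 = 54

54


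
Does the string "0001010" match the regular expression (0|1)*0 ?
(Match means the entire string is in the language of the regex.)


|string| = 7; first = '0'; last = '0'

Yes, "0001010" matches (0|1)*0


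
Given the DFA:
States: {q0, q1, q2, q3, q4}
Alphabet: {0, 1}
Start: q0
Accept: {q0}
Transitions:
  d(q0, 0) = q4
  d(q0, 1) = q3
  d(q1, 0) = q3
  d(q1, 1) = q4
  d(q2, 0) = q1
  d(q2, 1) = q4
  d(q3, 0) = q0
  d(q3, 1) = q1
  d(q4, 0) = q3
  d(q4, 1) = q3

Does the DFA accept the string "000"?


Trace: q0 -> q4 -> q3 -> q0
Final state: q0
Accept states: {q0}

Yes, accepted (final state q0 is an accept state)


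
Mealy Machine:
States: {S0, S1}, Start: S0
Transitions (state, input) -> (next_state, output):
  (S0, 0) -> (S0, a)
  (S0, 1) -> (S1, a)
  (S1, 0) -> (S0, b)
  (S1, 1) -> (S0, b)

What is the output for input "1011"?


Step-by-step:
  (S0, 1) -> (S1, a)
  (S1, 0) -> (S0, b)
  (S0, 1) -> (S1, a)
  (S1, 1) -> (S0, b)

"abab"


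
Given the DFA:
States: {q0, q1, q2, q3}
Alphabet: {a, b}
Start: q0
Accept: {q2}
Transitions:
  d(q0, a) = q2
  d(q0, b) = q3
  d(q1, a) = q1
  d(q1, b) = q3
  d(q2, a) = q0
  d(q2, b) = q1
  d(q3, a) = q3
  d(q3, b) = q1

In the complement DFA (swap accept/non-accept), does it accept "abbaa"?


Trace: q0 -> q2 -> q1 -> q3 -> q3 -> q3
Final: q3
Original accept: {q2}
Complement: q3 is not in original accept

Yes, complement accepts (original rejects)


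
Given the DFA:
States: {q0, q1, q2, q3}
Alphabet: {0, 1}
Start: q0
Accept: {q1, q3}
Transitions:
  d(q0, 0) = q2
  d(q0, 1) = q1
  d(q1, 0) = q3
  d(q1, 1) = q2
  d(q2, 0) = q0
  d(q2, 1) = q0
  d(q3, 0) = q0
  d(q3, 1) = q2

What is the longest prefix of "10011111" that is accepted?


Run the DFA, marking each prefix where the state is accepting:
  "" -> q0 [reject]
  "1" -> q1 [accept]
  "10" -> q3 [accept]
  "100" -> q0 [reject]
  "1001" -> q1 [accept]
  "10011" -> q2 [reject]
  "100111" -> q0 [reject]
  "1001111" -> q1 [accept]
  "10011111" -> q2 [reject]

"1001111"


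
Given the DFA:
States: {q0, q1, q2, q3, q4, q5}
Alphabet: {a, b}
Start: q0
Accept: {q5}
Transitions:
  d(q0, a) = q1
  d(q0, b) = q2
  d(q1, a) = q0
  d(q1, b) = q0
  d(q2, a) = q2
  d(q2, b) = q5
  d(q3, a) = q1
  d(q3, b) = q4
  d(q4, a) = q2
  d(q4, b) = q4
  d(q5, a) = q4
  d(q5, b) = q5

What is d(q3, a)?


Looking up transition d(q3, a)

q1


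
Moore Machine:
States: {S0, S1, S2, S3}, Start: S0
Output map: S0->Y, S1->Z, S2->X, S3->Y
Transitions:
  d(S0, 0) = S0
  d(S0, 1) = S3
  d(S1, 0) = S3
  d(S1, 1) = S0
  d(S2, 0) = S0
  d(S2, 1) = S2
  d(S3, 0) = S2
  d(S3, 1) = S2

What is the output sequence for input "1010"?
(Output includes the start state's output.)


Start: S0 (output Y)
  --1--> S3 (output Y)
  --0--> S2 (output X)
  --1--> S2 (output X)
  --0--> S0 (output Y)

"YYXXY"


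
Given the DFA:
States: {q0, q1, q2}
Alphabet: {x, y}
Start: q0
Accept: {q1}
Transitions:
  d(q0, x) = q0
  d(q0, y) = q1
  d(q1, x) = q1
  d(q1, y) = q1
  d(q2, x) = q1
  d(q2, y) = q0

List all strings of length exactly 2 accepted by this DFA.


All strings of length 2: 4 total
Accepted: 3

"xy", "yx", "yy"


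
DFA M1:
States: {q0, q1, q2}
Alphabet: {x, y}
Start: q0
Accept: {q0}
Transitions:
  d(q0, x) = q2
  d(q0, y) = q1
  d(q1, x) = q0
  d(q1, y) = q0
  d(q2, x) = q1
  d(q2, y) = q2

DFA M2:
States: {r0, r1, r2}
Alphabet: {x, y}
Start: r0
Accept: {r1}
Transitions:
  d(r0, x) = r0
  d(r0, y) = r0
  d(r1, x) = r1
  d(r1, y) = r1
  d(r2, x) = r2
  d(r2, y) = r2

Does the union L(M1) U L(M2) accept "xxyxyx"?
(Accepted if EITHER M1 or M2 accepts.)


M1: final=q1 accepted=False
M2: final=r0 accepted=False

No, union rejects (neither accepts)


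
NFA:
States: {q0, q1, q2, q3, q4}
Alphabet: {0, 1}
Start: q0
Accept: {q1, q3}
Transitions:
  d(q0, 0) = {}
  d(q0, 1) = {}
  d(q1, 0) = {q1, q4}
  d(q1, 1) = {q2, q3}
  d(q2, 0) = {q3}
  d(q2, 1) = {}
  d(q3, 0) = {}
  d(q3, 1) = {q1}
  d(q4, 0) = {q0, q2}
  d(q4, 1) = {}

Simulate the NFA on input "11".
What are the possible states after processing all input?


Start: {q0}
  --1--> {}
  --1--> {}

{} (empty set, no valid transitions)


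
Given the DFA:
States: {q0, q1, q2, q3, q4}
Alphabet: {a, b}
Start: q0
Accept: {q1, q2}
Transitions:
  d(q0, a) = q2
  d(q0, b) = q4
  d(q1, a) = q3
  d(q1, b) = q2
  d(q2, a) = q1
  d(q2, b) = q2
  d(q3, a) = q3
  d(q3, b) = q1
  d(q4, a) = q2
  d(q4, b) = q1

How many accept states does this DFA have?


Accept states listed: {q1, q2}
Counting: q1(1) q2(2)

2


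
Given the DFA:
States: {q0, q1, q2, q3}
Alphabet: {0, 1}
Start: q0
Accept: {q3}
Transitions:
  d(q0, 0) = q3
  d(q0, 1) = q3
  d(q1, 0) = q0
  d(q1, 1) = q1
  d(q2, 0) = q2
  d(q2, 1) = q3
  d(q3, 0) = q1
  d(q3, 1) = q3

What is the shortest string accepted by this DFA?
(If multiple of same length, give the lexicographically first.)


BFS by string length (lex-first path to each state shown):
  len 0: q0<-""
  len 1: q3<-"0"
Found accept state at length 1.

"0"


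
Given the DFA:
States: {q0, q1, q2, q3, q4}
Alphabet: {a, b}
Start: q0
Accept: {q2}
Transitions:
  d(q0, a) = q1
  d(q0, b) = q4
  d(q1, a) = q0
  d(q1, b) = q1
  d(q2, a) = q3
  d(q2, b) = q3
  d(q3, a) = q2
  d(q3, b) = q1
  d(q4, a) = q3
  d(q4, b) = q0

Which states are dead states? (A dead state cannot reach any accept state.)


Forward reachability from each state:
  q0 -> reaches accept state q2 (live)
  q1 -> reaches accept state q2 (live)
  q2 -> reaches accept state q2 (live)
  q3 -> reaches accept state q2 (live)
  q4 -> reaches accept state q2 (live)

None (all states can reach an accept state)


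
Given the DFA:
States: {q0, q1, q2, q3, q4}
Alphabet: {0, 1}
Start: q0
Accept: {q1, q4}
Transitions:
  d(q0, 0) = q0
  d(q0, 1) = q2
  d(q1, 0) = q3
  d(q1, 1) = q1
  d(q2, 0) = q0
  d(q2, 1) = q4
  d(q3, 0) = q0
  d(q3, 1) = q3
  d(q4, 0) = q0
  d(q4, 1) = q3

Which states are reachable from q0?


BFS from q0:
  layer 0: {q0}
  layer 1: {q2}
  layer 2: {q4}
  layer 3: {q3}

{q0, q2, q3, q4}


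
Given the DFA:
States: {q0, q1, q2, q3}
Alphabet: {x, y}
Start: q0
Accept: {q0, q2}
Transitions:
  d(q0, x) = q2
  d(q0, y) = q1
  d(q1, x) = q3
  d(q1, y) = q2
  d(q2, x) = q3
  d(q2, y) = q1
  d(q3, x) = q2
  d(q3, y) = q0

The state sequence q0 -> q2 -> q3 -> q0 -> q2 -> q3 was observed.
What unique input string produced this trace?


Trace back each transition to find the symbol:
  q0 --[x]--> q2
  q2 --[x]--> q3
  q3 --[y]--> q0
  q0 --[x]--> q2
  q2 --[x]--> q3

"xxyxx"


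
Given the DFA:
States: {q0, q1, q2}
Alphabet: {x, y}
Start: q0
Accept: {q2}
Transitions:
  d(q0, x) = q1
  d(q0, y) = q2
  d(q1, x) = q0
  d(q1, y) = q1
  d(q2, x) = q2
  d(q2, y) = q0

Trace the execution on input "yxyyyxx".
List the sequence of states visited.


Input: yxyyyxx
d(q0, y) = q2
d(q2, x) = q2
d(q2, y) = q0
d(q0, y) = q2
d(q2, y) = q0
d(q0, x) = q1
d(q1, x) = q0


q0 -> q2 -> q2 -> q0 -> q2 -> q0 -> q1 -> q0


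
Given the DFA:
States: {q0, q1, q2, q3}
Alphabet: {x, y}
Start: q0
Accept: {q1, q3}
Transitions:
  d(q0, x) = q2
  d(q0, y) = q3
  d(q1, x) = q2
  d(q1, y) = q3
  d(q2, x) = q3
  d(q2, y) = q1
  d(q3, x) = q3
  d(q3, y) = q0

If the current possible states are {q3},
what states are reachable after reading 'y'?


Apply transition on 'y' from each current state:
  d(q3, y) = q0

{q0}


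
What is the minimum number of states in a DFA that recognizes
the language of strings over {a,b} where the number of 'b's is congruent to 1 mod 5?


States track (count of 'b') mod 5.
Need 5 states: one per remainder 0..4; accept = remainder 1.

5


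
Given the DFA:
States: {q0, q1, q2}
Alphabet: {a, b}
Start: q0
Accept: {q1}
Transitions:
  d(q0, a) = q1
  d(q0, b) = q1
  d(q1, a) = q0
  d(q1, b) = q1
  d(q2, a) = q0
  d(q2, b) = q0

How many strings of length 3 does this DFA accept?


Enumerating all length-3 strings:
  "aaa" -> q1 [accept]
  "aab" -> q1 [accept]
  "aba" -> q0 [reject]
  "abb" -> q1 [accept]
  "baa" -> q1 [accept]
  "bab" -> q1 [accept]
  "bba" -> q0 [reject]
  "bbb" -> q1 [accept]

6 out of 8


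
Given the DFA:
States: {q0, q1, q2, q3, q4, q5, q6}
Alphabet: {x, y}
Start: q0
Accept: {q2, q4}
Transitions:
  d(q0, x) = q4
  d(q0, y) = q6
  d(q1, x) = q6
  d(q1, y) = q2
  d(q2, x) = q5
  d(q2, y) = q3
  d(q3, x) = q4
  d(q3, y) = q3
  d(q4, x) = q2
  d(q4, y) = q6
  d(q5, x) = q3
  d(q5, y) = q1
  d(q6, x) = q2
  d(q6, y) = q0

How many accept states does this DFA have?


Accept states listed: {q2, q4}
Counting: q2(1) q4(2)

2


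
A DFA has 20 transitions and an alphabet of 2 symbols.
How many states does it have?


Each state has exactly one transition per symbol.
states = transitions / |alphabet| = 20 / 2 = 10

10


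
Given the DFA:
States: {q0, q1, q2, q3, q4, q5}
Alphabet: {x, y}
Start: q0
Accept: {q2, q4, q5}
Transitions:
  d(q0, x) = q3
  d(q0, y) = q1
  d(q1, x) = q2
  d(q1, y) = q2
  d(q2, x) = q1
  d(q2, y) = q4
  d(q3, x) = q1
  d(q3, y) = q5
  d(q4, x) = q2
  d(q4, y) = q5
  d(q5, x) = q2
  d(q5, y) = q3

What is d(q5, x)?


Looking up transition d(q5, x)

q2


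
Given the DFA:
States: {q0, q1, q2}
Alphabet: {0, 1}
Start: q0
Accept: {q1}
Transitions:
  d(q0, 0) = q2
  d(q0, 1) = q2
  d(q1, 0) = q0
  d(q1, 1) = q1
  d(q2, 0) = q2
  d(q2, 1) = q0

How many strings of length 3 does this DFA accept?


Enumerating all length-3 strings:
  "000" -> q2 [reject]
  "001" -> q0 [reject]
  "010" -> q2 [reject]
  "011" -> q2 [reject]
  "100" -> q2 [reject]
  "101" -> q0 [reject]
  "110" -> q2 [reject]
  "111" -> q2 [reject]

0 out of 8


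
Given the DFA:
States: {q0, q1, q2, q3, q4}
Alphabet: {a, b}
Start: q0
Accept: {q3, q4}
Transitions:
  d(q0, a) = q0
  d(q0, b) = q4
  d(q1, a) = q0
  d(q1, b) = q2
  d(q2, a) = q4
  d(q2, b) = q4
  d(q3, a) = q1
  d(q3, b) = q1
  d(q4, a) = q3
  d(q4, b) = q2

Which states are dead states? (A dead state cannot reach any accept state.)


Forward reachability from each state:
  q0 -> reaches accept state q3 (live)
  q1 -> reaches accept state q3 (live)
  q2 -> reaches accept state q3 (live)
  q3 -> reaches accept state q3 (live)
  q4 -> reaches accept state q3 (live)

None (all states can reach an accept state)


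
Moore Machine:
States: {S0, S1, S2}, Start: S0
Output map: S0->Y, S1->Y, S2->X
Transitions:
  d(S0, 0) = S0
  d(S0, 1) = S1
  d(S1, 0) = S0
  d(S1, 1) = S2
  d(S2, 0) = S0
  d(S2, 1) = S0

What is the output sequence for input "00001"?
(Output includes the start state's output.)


Start: S0 (output Y)
  --0--> S0 (output Y)
  --0--> S0 (output Y)
  --0--> S0 (output Y)
  --0--> S0 (output Y)
  --1--> S1 (output Y)

"YYYYYY"


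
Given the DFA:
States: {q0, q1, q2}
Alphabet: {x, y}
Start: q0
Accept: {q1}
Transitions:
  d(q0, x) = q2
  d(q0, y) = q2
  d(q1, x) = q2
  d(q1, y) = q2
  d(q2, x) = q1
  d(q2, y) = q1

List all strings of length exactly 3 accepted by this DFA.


All strings of length 3: 8 total
Accepted: 0

None


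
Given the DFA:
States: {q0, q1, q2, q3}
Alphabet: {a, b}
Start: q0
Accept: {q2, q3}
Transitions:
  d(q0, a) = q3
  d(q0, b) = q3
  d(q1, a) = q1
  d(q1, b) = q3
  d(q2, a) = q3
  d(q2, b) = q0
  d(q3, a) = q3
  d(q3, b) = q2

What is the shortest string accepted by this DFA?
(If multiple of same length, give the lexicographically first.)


BFS by string length (lex-first path to each state shown):
  len 0: q0<-""
  len 1: q3<-"a"
Found accept state at length 1.

"a"


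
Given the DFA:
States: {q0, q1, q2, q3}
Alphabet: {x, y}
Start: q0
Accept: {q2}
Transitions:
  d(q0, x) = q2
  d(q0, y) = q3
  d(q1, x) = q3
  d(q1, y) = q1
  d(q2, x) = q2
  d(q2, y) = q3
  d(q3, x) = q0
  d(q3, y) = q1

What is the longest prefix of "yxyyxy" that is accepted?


Run the DFA, marking each prefix where the state is accepting:
  "" -> q0 [reject]
  "y" -> q3 [reject]
  "yx" -> q0 [reject]
  "yxy" -> q3 [reject]
  "yxyy" -> q1 [reject]
  "yxyyx" -> q3 [reject]
  "yxyyxy" -> q1 [reject]

No prefix is accepted


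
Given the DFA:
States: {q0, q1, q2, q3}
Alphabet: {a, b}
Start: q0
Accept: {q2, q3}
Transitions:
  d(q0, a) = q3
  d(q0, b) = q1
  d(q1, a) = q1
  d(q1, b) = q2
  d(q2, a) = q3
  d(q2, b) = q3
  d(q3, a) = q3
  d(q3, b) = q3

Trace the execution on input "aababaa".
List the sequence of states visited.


Input: aababaa
d(q0, a) = q3
d(q3, a) = q3
d(q3, b) = q3
d(q3, a) = q3
d(q3, b) = q3
d(q3, a) = q3
d(q3, a) = q3


q0 -> q3 -> q3 -> q3 -> q3 -> q3 -> q3 -> q3


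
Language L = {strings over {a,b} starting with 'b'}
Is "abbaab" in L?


first symbol = 'a'

No, "abbaab" is not in L


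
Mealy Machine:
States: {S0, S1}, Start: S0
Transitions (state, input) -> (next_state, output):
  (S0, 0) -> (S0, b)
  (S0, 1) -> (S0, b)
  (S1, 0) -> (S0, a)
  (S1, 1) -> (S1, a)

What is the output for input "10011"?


Step-by-step:
  (S0, 1) -> (S0, b)
  (S0, 0) -> (S0, b)
  (S0, 0) -> (S0, b)
  (S0, 1) -> (S0, b)
  (S0, 1) -> (S0, b)

"bbbbb"


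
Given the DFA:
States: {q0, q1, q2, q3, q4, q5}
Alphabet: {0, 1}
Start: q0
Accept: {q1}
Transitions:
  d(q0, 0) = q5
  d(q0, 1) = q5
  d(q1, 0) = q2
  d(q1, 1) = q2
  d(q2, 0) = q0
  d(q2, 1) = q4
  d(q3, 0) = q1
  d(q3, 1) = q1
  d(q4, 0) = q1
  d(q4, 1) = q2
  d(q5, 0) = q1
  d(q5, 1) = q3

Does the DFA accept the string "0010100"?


Trace: q0 -> q5 -> q1 -> q2 -> q0 -> q5 -> q1 -> q2
Final state: q2
Accept states: {q1}

No, rejected (final state q2 is not an accept state)


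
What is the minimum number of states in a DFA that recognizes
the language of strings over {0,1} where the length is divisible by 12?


States track (length) mod 12.
Need 12 states: one per remainder 0..11; accept = remainder 0.

12


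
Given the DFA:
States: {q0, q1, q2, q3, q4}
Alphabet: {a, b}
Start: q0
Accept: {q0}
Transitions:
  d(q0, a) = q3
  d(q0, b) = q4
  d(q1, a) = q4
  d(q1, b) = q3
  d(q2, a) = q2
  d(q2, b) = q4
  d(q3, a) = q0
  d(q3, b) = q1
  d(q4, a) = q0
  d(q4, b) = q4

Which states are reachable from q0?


BFS from q0:
  layer 0: {q0}
  layer 1: {q3, q4}
  layer 2: {q1}

{q0, q1, q3, q4}


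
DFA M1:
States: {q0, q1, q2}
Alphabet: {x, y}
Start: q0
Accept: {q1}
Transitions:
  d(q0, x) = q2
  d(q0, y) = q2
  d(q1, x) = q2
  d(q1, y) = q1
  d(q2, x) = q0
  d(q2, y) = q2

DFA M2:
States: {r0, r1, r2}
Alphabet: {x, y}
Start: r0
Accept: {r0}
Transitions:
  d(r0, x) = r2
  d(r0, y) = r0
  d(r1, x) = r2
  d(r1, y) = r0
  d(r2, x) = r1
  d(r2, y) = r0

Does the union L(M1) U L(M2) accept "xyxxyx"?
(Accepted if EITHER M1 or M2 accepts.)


M1: final=q0 accepted=False
M2: final=r2 accepted=False

No, union rejects (neither accepts)


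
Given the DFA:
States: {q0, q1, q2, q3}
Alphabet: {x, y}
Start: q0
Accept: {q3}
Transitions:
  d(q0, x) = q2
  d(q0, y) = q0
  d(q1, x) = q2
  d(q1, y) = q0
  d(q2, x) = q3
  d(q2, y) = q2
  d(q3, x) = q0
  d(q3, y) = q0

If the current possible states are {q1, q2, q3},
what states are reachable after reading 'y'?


Apply transition on 'y' from each current state:
  d(q1, y) = q0
  d(q2, y) = q2
  d(q3, y) = q0

{q0, q2}


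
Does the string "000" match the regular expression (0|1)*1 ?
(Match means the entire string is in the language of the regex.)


|string| = 3; first = '0'; last = '0'

No, "000" does not match (0|1)*1


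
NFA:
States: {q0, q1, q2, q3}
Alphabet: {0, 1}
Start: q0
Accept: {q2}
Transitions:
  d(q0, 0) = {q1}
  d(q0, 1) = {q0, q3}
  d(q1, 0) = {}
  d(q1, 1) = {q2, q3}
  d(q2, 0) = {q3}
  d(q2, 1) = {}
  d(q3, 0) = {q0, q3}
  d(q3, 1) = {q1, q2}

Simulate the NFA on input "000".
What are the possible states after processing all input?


Start: {q0}
  --0--> {q1}
  --0--> {}
  --0--> {}

{} (empty set, no valid transitions)


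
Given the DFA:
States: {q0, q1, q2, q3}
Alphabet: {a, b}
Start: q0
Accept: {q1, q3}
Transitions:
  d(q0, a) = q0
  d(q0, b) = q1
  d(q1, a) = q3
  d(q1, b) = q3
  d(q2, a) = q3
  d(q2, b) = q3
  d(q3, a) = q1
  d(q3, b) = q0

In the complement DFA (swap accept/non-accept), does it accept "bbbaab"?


Trace: q0 -> q1 -> q3 -> q0 -> q0 -> q0 -> q1
Final: q1
Original accept: {q1, q3}
Complement: q1 is in original accept

No, complement rejects (original accepts)


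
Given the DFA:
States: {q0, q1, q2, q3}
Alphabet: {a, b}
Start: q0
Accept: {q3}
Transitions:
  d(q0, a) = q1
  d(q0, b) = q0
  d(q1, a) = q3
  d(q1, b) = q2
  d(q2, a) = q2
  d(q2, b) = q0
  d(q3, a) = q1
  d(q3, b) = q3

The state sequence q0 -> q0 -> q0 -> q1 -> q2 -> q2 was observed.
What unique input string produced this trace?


Trace back each transition to find the symbol:
  q0 --[b]--> q0
  q0 --[b]--> q0
  q0 --[a]--> q1
  q1 --[b]--> q2
  q2 --[a]--> q2

"bbaba"


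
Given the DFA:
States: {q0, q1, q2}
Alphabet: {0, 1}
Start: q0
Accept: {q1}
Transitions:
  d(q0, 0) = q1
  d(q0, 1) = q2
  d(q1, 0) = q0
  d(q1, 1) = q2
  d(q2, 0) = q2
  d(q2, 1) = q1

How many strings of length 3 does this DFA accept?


Enumerating all length-3 strings:
  "000" -> q1 [accept]
  "001" -> q2 [reject]
  "010" -> q2 [reject]
  "011" -> q1 [accept]
  "100" -> q2 [reject]
  "101" -> q1 [accept]
  "110" -> q0 [reject]
  "111" -> q2 [reject]

3 out of 8


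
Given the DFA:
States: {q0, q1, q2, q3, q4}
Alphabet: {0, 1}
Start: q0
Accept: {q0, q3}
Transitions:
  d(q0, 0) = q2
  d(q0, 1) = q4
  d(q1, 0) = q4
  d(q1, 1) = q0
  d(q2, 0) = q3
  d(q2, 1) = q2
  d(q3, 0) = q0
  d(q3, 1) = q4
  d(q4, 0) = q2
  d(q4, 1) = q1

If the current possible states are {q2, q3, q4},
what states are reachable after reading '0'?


Apply transition on '0' from each current state:
  d(q2, 0) = q3
  d(q3, 0) = q0
  d(q4, 0) = q2

{q0, q2, q3}


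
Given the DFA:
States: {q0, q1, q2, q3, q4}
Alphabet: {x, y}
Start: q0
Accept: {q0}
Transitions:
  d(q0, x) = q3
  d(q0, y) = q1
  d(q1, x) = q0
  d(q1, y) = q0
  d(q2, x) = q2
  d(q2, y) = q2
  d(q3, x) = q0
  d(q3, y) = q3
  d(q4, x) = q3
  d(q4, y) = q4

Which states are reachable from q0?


BFS from q0:
  layer 0: {q0}
  layer 1: {q1, q3}

{q0, q1, q3}


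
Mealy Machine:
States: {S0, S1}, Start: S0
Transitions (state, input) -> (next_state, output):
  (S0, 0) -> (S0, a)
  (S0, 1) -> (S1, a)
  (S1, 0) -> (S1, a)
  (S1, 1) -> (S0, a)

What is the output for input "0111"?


Step-by-step:
  (S0, 0) -> (S0, a)
  (S0, 1) -> (S1, a)
  (S1, 1) -> (S0, a)
  (S0, 1) -> (S1, a)

"aaaa"


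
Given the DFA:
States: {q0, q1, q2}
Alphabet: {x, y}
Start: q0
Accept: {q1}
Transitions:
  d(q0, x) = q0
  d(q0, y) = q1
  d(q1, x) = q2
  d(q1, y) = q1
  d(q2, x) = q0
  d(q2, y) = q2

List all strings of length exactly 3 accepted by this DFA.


All strings of length 3: 8 total
Accepted: 3

"xxy", "xyy", "yyy"


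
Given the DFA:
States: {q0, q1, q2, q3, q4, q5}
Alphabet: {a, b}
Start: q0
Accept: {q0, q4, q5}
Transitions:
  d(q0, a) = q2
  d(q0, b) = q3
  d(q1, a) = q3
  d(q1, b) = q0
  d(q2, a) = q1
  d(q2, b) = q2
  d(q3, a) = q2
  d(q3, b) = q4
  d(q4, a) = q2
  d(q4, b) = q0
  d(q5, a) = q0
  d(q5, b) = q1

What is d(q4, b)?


Looking up transition d(q4, b)

q0


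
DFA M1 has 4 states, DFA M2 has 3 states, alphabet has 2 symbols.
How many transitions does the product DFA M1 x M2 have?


Product DFA has 4 * 3 = 12 states.
Each has 2 transitions: 12 * 2 = 24

24


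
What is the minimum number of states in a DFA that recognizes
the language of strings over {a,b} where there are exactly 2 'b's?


States: count = 0, 1, ..., 2 (that's 3 states), plus a dead state for count > 2.
Total: 3 + 1 = 4. Accept = count-2 state.

4


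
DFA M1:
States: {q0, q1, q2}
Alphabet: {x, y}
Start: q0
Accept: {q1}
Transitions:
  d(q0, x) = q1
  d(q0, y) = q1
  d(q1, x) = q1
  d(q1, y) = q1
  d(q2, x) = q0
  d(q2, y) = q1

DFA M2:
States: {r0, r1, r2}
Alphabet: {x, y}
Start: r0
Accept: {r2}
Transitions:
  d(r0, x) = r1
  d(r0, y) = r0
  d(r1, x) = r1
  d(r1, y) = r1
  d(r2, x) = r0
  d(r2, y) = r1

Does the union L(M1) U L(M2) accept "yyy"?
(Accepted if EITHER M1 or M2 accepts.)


M1: final=q1 accepted=True
M2: final=r0 accepted=False

Yes, union accepts


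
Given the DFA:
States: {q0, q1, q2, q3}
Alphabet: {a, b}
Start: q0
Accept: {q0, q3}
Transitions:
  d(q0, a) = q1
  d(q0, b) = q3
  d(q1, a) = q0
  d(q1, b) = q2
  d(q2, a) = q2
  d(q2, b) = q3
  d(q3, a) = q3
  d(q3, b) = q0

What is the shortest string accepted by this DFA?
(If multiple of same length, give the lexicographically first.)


BFS by string length (lex-first path to each state shown):
  len 0: q0<-""
Found accept state at length 0.

"" (empty string)


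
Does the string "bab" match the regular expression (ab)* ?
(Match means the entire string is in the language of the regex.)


|string| = 3; first = 'b'; last = 'b'

No, "bab" does not match (ab)*


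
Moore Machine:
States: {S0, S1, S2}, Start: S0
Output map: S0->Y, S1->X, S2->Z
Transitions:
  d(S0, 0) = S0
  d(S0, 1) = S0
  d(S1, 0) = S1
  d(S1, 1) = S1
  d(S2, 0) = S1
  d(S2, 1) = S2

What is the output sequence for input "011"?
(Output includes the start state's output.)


Start: S0 (output Y)
  --0--> S0 (output Y)
  --1--> S0 (output Y)
  --1--> S0 (output Y)

"YYYY"


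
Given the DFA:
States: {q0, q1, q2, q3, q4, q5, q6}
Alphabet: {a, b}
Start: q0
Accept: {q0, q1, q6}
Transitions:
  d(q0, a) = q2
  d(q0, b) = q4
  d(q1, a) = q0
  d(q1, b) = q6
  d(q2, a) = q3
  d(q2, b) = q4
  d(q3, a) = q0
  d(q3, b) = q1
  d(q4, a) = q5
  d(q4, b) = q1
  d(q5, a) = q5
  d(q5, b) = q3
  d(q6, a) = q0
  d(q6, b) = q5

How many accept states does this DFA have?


Accept states listed: {q0, q1, q6}
Counting: q0(1) q1(2) q6(3)

3


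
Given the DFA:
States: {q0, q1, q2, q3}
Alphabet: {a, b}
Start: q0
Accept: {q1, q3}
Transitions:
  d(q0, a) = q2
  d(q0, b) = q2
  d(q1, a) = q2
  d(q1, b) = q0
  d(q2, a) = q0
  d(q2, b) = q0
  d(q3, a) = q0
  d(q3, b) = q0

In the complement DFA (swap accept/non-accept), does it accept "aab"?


Trace: q0 -> q2 -> q0 -> q2
Final: q2
Original accept: {q1, q3}
Complement: q2 is not in original accept

Yes, complement accepts (original rejects)


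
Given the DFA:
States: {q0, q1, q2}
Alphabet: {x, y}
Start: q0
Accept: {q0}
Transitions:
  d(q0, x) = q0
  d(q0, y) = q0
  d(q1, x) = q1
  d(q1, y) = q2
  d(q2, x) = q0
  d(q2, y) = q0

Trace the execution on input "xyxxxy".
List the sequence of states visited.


Input: xyxxxy
d(q0, x) = q0
d(q0, y) = q0
d(q0, x) = q0
d(q0, x) = q0
d(q0, x) = q0
d(q0, y) = q0


q0 -> q0 -> q0 -> q0 -> q0 -> q0 -> q0


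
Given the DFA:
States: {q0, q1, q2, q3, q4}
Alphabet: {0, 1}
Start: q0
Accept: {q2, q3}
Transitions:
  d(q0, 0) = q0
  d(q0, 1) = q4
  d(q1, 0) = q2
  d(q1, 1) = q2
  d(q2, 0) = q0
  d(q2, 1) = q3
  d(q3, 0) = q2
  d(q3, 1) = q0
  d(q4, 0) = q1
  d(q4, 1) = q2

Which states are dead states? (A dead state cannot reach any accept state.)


Forward reachability from each state:
  q0 -> reaches accept state q2 (live)
  q1 -> reaches accept state q2 (live)
  q2 -> reaches accept state q2 (live)
  q3 -> reaches accept state q2 (live)
  q4 -> reaches accept state q2 (live)

None (all states can reach an accept state)


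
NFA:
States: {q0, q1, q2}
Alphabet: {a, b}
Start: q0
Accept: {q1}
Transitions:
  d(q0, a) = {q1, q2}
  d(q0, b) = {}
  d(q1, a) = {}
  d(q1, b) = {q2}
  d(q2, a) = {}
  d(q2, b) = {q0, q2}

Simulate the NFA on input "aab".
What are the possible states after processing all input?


Start: {q0}
  --a--> {q1, q2}
  --a--> {}
  --b--> {}

{} (empty set, no valid transitions)


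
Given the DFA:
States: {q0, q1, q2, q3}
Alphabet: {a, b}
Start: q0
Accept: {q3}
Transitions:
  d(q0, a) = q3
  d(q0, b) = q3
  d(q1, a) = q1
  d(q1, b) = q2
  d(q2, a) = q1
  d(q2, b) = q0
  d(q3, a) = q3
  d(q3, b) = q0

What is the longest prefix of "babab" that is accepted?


Run the DFA, marking each prefix where the state is accepting:
  "" -> q0 [reject]
  "b" -> q3 [accept]
  "ba" -> q3 [accept]
  "bab" -> q0 [reject]
  "baba" -> q3 [accept]
  "babab" -> q0 [reject]

"baba"


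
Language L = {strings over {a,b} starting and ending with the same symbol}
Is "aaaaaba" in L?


first = 'a', last = 'a'

Yes, "aaaaaba" is in L


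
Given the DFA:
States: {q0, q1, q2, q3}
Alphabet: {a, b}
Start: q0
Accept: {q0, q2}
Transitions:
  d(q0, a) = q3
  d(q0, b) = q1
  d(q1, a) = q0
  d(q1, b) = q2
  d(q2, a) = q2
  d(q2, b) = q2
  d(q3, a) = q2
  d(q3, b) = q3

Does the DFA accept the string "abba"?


Trace: q0 -> q3 -> q3 -> q3 -> q2
Final state: q2
Accept states: {q0, q2}

Yes, accepted (final state q2 is an accept state)


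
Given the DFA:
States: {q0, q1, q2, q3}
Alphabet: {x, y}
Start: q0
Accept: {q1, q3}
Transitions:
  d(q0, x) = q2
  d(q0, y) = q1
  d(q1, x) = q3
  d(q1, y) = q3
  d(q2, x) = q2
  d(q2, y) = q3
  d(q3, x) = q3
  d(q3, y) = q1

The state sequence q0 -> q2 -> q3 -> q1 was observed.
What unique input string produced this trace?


Trace back each transition to find the symbol:
  q0 --[x]--> q2
  q2 --[y]--> q3
  q3 --[y]--> q1

"xyy"


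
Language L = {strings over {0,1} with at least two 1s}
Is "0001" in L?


count('1') = 1

No, "0001" is not in L


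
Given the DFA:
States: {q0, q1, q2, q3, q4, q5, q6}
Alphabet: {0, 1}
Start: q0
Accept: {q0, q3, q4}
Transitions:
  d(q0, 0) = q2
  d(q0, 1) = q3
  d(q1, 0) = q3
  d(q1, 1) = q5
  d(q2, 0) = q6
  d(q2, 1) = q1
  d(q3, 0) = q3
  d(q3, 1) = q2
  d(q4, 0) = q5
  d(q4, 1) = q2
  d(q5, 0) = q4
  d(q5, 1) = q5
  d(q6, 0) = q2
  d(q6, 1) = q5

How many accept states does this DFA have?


Accept states listed: {q0, q3, q4}
Counting: q0(1) q3(2) q4(3)

3


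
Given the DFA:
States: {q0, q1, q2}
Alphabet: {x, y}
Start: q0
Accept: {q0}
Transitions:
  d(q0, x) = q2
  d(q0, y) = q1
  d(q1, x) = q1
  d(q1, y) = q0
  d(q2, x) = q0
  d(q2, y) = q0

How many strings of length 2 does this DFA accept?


Enumerating all length-2 strings:
  "xx" -> q0 [accept]
  "xy" -> q0 [accept]
  "yx" -> q1 [reject]
  "yy" -> q0 [accept]

3 out of 4


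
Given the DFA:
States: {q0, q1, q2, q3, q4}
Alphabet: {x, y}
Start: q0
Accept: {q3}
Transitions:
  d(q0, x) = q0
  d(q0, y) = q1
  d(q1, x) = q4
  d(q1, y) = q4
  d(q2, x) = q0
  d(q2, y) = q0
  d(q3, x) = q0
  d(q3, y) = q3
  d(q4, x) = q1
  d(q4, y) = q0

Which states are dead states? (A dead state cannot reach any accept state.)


Forward reachability from each state:
  q0 -> reaches {q0, q1, q4}, no accept state (dead)
  q1 -> reaches {q0, q1, q4}, no accept state (dead)
  q2 -> reaches {q0, q1, q2, q4}, no accept state (dead)
  q3 -> reaches accept state q3 (live)
  q4 -> reaches {q0, q1, q4}, no accept state (dead)

{q0, q1, q2, q4}


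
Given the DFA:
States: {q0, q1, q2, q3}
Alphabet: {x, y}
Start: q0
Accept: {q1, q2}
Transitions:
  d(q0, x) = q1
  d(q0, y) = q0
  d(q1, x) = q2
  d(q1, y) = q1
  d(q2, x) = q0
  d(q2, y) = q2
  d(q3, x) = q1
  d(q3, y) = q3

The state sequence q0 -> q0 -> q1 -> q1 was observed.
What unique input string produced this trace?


Trace back each transition to find the symbol:
  q0 --[y]--> q0
  q0 --[x]--> q1
  q1 --[y]--> q1

"yxy"
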